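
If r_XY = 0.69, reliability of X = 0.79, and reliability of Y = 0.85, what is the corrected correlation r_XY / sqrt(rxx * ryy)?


r_corrected = rxy / sqrt(rxx * ryy)
= 0.69 / sqrt(0.79 * 0.85)
= 0.69 / sqrt(0.6715)
= 0.69 / 0.819451
r_corrected = 0.842

0.842


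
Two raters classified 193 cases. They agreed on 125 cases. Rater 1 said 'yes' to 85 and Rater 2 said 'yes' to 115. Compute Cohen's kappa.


P_o = 125/193 = 0.647668
P_e = (85*115 + 108*78) / 37249 = 0.488577
kappa = (P_o - P_e) / (1 - P_e)
kappa = (0.647668 - 0.488577) / (1 - 0.488577)
kappa = 0.3111

0.3111


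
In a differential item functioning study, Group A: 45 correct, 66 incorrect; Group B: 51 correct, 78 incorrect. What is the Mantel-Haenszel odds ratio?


Odds_A = 45/66 = 0.6818
Odds_B = 51/78 = 0.6538
OR = Odds_A / Odds_B = 0.6818 / 0.6538
Exactly, OR = (45 * 78) / (66 * 51) = 3510 / 3366
OR = 1.0428

1.0428


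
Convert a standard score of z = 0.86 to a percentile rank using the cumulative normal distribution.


CDF(z) = 0.5 * (1 + erf(z/sqrt(2)))
erf(0.6081) = 0.6102
CDF = 0.8051
Percentile rank = 0.8051 * 100 = 80.51

80.51


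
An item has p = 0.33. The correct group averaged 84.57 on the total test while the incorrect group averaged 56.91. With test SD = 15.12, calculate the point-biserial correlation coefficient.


q = 1 - p = 0.67
rpb = ((M1 - M0) / SD) * sqrt(p * q)
rpb = ((84.57 - 56.91) / 15.12) * sqrt(0.33 * 0.67)
rpb = 0.8602

0.8602


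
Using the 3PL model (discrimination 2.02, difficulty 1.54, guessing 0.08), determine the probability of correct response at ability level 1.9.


logit = 2.02*(1.9 - 1.54) = 0.7272
P* = 1/(1 + exp(-0.7272)) = 0.6742
P = 0.08 + (1 - 0.08) * 0.6742
P = 0.7003

0.7003


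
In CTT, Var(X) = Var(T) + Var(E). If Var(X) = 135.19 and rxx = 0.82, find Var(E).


var_true = rxx * var_obs = 0.82 * 135.19 = 110.8558
var_error = var_obs - var_true
var_error = 135.19 - 110.8558
var_error = 24.3342

24.3342


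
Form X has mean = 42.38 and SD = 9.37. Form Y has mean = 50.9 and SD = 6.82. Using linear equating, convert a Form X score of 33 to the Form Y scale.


slope = SD_Y / SD_X = 6.82 / 9.37 ~ 0.7279
intercept = mean_Y - slope * mean_X = 50.9 - (6.82 / 9.37) * 42.38 ~ 20.0535
Y = slope * X + intercept. To avoid rounding drift from the rounded slope/intercept, evaluate the equivalent form Y = mean_Y + SD_Y * (X - mean_X) / SD_X at full precision:
Y = 50.9 + 6.82 * (33 - 42.38) / 9.37
Y = 50.9 - 6.82 * 9.38 / 9.37
Y = 50.9 - 63.9716 / 9.37
Y = 50.9 - 6.8273
Y = 44.0727

44.0727


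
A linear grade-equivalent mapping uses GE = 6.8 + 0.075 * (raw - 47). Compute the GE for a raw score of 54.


raw - median = 54 - 47 = 7
slope * diff = 0.075 * 7 = 0.525
GE = 6.8 + 0.525
GE = 7.325

7.325


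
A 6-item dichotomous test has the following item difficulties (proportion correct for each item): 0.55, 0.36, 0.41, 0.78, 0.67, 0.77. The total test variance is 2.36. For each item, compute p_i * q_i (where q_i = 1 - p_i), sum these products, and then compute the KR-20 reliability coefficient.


For each item, compute p_i * q_i:
  Item 1: 0.55 * 0.45 = 0.2475
  Item 2: 0.36 * 0.64 = 0.2304
  Item 3: 0.41 * 0.59 = 0.2419
  Item 4: 0.78 * 0.22 = 0.1716
  Item 5: 0.67 * 0.33 = 0.2211
  Item 6: 0.77 * 0.23 = 0.1771
Sum(p_i * q_i) = 0.2475 + 0.2304 + 0.2419 + 0.1716 + 0.2211 + 0.1771 = 1.2896
KR-20 = (k/(k-1)) * (1 - Sum(p_i*q_i) / Var_total)
= (6/5) * (1 - 1.2896/2.36)
= 1.2 * 0.4536
KR-20 = 0.5443

0.5443


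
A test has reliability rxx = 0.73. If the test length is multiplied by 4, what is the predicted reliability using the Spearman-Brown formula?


r_new = (n * rxx) / (1 + (n-1) * rxx)
r_new = (4 * 0.73) / (1 + 3 * 0.73)
r_new = 2.92 / 3.19
r_new = 0.9154

0.9154


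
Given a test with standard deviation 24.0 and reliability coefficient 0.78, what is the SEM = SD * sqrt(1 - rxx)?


SEM = SD * sqrt(1 - rxx)
SEM = 24.0 * sqrt(1 - 0.78)
SEM = 24.0 * sqrt(0.22) = 24.0 * 0.469042
SEM = 11.257

11.257


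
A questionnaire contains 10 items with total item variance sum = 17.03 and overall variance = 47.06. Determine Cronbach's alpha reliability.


alpha = (k/(k-1)) * (1 - sum(si^2)/s_total^2)
= (10/9) * (1 - 17.03/47.06)
alpha = 0.709

0.709


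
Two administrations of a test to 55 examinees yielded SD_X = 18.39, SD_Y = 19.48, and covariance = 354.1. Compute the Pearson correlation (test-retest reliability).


r = cov(X,Y) / (SD_X * SD_Y)
r = 354.1 / (18.39 * 19.48)
r = 354.1 / 358.2372
r = 0.9885

0.9885


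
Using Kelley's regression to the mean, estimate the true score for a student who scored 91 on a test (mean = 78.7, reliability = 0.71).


T_est = rxx * X + (1 - rxx) * mean
T_est = 0.71 * 91 + 0.29 * 78.7
T_est = 64.61 + 22.823
T_est = 87.433

87.433


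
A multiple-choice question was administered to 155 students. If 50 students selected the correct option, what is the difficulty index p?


Item difficulty p = number correct / total examinees
p = 50 / 155
p = 0.3226

0.3226


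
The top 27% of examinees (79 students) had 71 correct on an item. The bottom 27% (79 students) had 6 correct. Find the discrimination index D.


p_upper = 71/79 = 0.8987
p_lower = 6/79 = 0.0759
D = 0.8987 - 0.0759 = 0.8228

0.8228


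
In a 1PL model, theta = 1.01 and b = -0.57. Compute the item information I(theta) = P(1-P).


P = 1/(1+exp(-(1.01--0.57))) = 0.8292
I = P*(1-P) = 0.8292 * 0.1708
I = 0.1416

0.1416


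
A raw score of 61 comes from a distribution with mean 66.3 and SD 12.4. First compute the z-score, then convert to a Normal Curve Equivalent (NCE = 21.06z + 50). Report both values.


z = (X - mean) / SD = (61 - 66.3) / 12.4
z = -5.3 / 12.4
z = -0.4274
NCE = NCE = 21.06z + 50
Carry z at full precision (z = -5.3 / 12.4) into the conversion:
NCE = 21.06 * (-5.3 / 12.4) + 50 = -111.618 / 12.4 + 50
NCE = -9.0015 + 50
NCE = 40.9985

40.9985


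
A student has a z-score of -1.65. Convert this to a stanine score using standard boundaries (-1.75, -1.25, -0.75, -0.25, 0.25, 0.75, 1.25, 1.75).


Stanine boundaries: [-1.75, -1.25, -0.75, -0.25, 0.25, 0.75, 1.25, 1.75]
z = -1.65
Check each boundary:
  z >= -1.75 -> could be stanine 2
  z < -1.25
  z < -0.75
  z < -0.25
  z < 0.25
  z < 0.75
  z < 1.25
  z < 1.75
Highest qualifying boundary gives stanine = 2

2


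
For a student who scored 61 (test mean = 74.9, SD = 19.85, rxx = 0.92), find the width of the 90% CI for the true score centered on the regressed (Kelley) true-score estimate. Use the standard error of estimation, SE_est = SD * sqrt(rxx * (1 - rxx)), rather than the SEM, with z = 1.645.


True score estimate = 0.92*61 + 0.08*74.9 = 62.112
SE_est = SD * sqrt(rxx * (1 - rxx)) = 19.85 * sqrt(0.92 * 0.08) = 19.85 * sqrt(0.0736) = 5.38517
CI = T_est +/- z * SE_est, so width = 2 * z * SE_est = 2 * 1.645 * 5.38517
Width = 17.7172

17.7172


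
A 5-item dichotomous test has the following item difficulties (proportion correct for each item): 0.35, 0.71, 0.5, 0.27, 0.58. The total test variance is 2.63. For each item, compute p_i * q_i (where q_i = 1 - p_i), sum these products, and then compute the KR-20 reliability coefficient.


For each item, compute p_i * q_i:
  Item 1: 0.35 * 0.65 = 0.2275
  Item 2: 0.71 * 0.29 = 0.2059
  Item 3: 0.5 * 0.5 = 0.25
  Item 4: 0.27 * 0.73 = 0.1971
  Item 5: 0.58 * 0.42 = 0.2436
Sum(p_i * q_i) = 0.2275 + 0.2059 + 0.25 + 0.1971 + 0.2436 = 1.1241
KR-20 = (k/(k-1)) * (1 - Sum(p_i*q_i) / Var_total)
= (5/4) * (1 - 1.1241/2.63)
= 1.25 * 0.5726
KR-20 = 0.7157

0.7157


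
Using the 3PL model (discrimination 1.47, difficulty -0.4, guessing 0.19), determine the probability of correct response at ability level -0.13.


logit = 1.47*(-0.13 - -0.4) = 0.3969
P* = 1/(1 + exp(-0.3969)) = 0.5979
P = 0.19 + (1 - 0.19) * 0.5979
P = 0.6743

0.6743


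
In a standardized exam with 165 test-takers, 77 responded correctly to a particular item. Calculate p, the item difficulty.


Item difficulty p = number correct / total examinees
p = 77 / 165
p = 0.4667

0.4667


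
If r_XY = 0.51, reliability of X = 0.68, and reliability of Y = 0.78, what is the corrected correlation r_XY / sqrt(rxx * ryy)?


r_corrected = rxy / sqrt(rxx * ryy)
= 0.51 / sqrt(0.68 * 0.78)
= 0.51 / sqrt(0.5304)
= 0.51 / 0.728286
r_corrected = 0.7003

0.7003


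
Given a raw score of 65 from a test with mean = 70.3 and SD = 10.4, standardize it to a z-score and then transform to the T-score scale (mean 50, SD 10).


z = (X - mean) / SD = (65 - 70.3) / 10.4
z = -5.3 / 10.4
z = -0.5096
T-score = T = 50 + 10z
Carry z at full precision (z = -5.3 / 10.4) into the conversion:
T-score = 50 + 10 * (-5.3 / 10.4) = 50 + -53 / 10.4
T-score = 50 + -5.0962
T-score = 44.9038

44.9038


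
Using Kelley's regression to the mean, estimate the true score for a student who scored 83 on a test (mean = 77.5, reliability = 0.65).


T_est = rxx * X + (1 - rxx) * mean
T_est = 0.65 * 83 + 0.35 * 77.5
T_est = 53.95 + 27.125
T_est = 81.075

81.075


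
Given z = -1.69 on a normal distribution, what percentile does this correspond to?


CDF(z) = 0.5 * (1 + erf(z/sqrt(2)))
erf(-1.195) = -0.909
CDF = 0.0455
Percentile rank = 0.0455 * 100 = 4.55

4.55


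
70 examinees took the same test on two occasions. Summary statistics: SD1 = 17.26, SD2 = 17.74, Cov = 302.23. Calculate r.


r = cov(X,Y) / (SD_X * SD_Y)
r = 302.23 / (17.26 * 17.74)
r = 302.23 / 306.1924
r = 0.9871

0.9871


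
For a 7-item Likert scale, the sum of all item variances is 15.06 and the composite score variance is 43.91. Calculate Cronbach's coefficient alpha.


alpha = (k/(k-1)) * (1 - sum(si^2)/s_total^2)
= (7/6) * (1 - 15.06/43.91)
alpha = 0.7665

0.7665


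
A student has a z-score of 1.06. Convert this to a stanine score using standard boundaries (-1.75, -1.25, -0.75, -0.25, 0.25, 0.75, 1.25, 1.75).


Stanine boundaries: [-1.75, -1.25, -0.75, -0.25, 0.25, 0.75, 1.25, 1.75]
z = 1.06
Check each boundary:
  z >= -1.75 -> could be stanine 2
  z >= -1.25 -> could be stanine 3
  z >= -0.75 -> could be stanine 4
  z >= -0.25 -> could be stanine 5
  z >= 0.25 -> could be stanine 6
  z >= 0.75 -> could be stanine 7
  z < 1.25
  z < 1.75
Highest qualifying boundary gives stanine = 7

7


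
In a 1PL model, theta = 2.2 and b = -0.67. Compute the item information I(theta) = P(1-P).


P = 1/(1+exp(-(2.2--0.67))) = 0.9463
I = P*(1-P) = 0.9463 * 0.0537
I = 0.0508

0.0508


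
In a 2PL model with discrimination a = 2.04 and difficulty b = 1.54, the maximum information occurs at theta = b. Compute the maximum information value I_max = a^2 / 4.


For 2PL, max info at theta = b = 1.54
I_max = a^2 / 4 = 2.04^2 / 4
= 4.1616 / 4
I_max = 1.0404

1.0404


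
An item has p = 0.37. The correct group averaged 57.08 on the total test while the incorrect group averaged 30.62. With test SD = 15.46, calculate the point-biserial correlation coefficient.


q = 1 - p = 0.63
rpb = ((M1 - M0) / SD) * sqrt(p * q)
rpb = ((57.08 - 30.62) / 15.46) * sqrt(0.37 * 0.63)
rpb = 0.8263

0.8263


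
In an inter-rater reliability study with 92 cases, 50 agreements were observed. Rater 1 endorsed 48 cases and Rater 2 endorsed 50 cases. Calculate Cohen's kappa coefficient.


P_o = 50/92 = 0.543478
P_e = (48*50 + 44*42) / 8464 = 0.50189
kappa = (P_o - P_e) / (1 - P_e)
kappa = (0.543478 - 0.50189) / (1 - 0.50189)
kappa = 0.0835

0.0835


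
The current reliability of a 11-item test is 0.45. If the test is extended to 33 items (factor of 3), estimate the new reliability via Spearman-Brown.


r_new = (n * rxx) / (1 + (n-1) * rxx)
r_new = (3 * 0.45) / (1 + 2 * 0.45)
r_new = 1.35 / 1.9
r_new = 0.7105

0.7105


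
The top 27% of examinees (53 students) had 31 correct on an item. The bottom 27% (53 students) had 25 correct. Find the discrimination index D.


p_upper = 31/53 = 0.5849
p_lower = 25/53 = 0.4717
D = 0.5849 - 0.4717 = 0.1132

0.1132


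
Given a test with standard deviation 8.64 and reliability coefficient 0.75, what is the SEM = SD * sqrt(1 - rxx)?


SEM = SD * sqrt(1 - rxx)
SEM = 8.64 * sqrt(1 - 0.75)
SEM = 8.64 * sqrt(0.25) = 8.64 * 0.5
SEM = 4.32

4.32


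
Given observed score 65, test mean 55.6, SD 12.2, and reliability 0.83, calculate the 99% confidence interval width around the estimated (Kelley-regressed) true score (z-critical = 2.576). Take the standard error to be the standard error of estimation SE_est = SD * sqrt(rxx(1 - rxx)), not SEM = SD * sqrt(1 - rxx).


True score estimate = 0.83*65 + 0.17*55.6 = 63.402
SE_est = SD * sqrt(rxx * (1 - rxx)) = 12.2 * sqrt(0.83 * 0.17) = 12.2 * sqrt(0.1411) = 4.58272
CI = T_est +/- z * SE_est, so width = 2 * z * SE_est = 2 * 2.576 * 4.58272
Width = 23.6102

23.6102


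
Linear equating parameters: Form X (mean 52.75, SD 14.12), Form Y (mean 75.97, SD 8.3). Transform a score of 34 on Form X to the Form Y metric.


slope = SD_Y / SD_X = 8.3 / 14.12 ~ 0.5878
intercept = mean_Y - slope * mean_X = 75.97 - (8.3 / 14.12) * 52.75 ~ 44.9626
Y = slope * X + intercept. To avoid rounding drift from the rounded slope/intercept, evaluate the equivalent form Y = mean_Y + SD_Y * (X - mean_X) / SD_X at full precision:
Y = 75.97 + 8.3 * (34 - 52.75) / 14.12
Y = 75.97 - 8.3 * 18.75 / 14.12
Y = 75.97 - 155.625 / 14.12
Y = 75.97 - 11.0216
Y = 64.9484

64.9484


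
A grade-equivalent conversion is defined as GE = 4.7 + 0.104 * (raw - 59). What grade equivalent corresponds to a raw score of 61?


raw - median = 61 - 59 = 2
slope * diff = 0.104 * 2 = 0.208
GE = 4.7 + 0.208
GE = 4.908

4.908


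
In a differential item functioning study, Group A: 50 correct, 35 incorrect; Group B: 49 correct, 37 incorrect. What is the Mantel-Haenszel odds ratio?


Odds_A = 50/35 = 1.4286
Odds_B = 49/37 = 1.3243
OR = Odds_A / Odds_B = 1.4286 / 1.3243
Exactly, OR = (50 * 37) / (35 * 49) = 1850 / 1715
OR = 1.0787

1.0787


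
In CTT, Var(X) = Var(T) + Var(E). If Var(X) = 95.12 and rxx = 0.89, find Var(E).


var_true = rxx * var_obs = 0.89 * 95.12 = 84.6568
var_error = var_obs - var_true
var_error = 95.12 - 84.6568
var_error = 10.4632

10.4632


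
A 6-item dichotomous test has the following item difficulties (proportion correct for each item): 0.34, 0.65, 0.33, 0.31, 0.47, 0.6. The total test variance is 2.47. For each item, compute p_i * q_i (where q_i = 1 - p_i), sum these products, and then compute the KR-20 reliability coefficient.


For each item, compute p_i * q_i:
  Item 1: 0.34 * 0.66 = 0.2244
  Item 2: 0.65 * 0.35 = 0.2275
  Item 3: 0.33 * 0.67 = 0.2211
  Item 4: 0.31 * 0.69 = 0.2139
  Item 5: 0.47 * 0.53 = 0.2491
  Item 6: 0.6 * 0.4 = 0.24
Sum(p_i * q_i) = 0.2244 + 0.2275 + 0.2211 + 0.2139 + 0.2491 + 0.24 = 1.376
KR-20 = (k/(k-1)) * (1 - Sum(p_i*q_i) / Var_total)
= (6/5) * (1 - 1.376/2.47)
= 1.2 * 0.4429
KR-20 = 0.5315

0.5315


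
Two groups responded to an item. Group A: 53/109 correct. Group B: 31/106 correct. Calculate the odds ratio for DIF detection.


Odds_A = 53/56 = 0.9464
Odds_B = 31/75 = 0.4133
OR = Odds_A / Odds_B = 0.9464 / 0.4133
Exactly, OR = (53 * 75) / (56 * 31) = 3975 / 1736
OR = 2.2897

2.2897


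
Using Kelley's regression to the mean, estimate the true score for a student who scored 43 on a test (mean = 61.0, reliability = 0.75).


T_est = rxx * X + (1 - rxx) * mean
T_est = 0.75 * 43 + 0.25 * 61.0
T_est = 32.25 + 15.25
T_est = 47.5

47.5


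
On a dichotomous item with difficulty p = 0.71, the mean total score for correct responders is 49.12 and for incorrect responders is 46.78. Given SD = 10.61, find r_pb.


q = 1 - p = 0.29
rpb = ((M1 - M0) / SD) * sqrt(p * q)
rpb = ((49.12 - 46.78) / 10.61) * sqrt(0.71 * 0.29)
rpb = 0.1001

0.1001


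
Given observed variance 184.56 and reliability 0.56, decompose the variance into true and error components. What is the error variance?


var_true = rxx * var_obs = 0.56 * 184.56 = 103.3536
var_error = var_obs - var_true
var_error = 184.56 - 103.3536
var_error = 81.2064

81.2064


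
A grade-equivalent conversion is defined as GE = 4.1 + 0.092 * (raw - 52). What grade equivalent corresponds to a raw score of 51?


raw - median = 51 - 52 = -1
slope * diff = 0.092 * -1 = -0.092
GE = 4.1 + -0.092
GE = 4.008

4.008


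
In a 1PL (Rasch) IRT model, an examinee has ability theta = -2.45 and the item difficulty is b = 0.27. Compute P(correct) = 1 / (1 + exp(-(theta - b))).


theta - b = -2.45 - 0.27 = -2.72
exp(-(theta - b)) = exp(2.72) = 15.1803
P = 1 / (1 + 15.1803)
P = 0.0618

0.0618


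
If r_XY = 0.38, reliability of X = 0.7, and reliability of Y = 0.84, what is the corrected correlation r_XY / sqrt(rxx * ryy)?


r_corrected = rxy / sqrt(rxx * ryy)
= 0.38 / sqrt(0.7 * 0.84)
= 0.38 / sqrt(0.588)
= 0.38 / 0.766812
r_corrected = 0.4956

0.4956


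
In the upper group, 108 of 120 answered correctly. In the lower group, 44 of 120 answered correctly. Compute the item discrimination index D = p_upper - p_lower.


p_upper = 108/120 = 0.9
p_lower = 44/120 = 0.3667
D = 0.9 - 0.3667 = 0.5333

0.5333


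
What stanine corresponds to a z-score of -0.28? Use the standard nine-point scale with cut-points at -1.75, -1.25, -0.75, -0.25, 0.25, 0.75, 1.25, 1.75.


Stanine boundaries: [-1.75, -1.25, -0.75, -0.25, 0.25, 0.75, 1.25, 1.75]
z = -0.28
Check each boundary:
  z >= -1.75 -> could be stanine 2
  z >= -1.25 -> could be stanine 3
  z >= -0.75 -> could be stanine 4
  z < -0.25
  z < 0.25
  z < 0.75
  z < 1.25
  z < 1.75
Highest qualifying boundary gives stanine = 4

4


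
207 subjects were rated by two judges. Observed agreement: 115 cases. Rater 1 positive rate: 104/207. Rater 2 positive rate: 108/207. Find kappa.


P_o = 115/207 = 0.555556
P_e = (104*108 + 103*99) / 42849 = 0.500105
kappa = (P_o - P_e) / (1 - P_e)
kappa = (0.555556 - 0.500105) / (1 - 0.500105)
kappa = 0.1109

0.1109


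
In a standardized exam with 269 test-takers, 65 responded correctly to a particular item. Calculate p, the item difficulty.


Item difficulty p = number correct / total examinees
p = 65 / 269
p = 0.2416

0.2416


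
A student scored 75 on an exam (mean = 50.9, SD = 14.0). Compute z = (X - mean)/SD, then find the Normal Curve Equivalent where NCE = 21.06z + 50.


z = (X - mean) / SD = (75 - 50.9) / 14.0
z = 24.1 / 14.0
z = 1.7214
NCE = NCE = 21.06z + 50
Carry z at full precision (z = 24.1 / 14.0) into the conversion:
NCE = 21.06 * (24.1 / 14.0) + 50 = 507.546 / 14.0 + 50
NCE = 36.2533 + 50
NCE = 86.2533

86.2533


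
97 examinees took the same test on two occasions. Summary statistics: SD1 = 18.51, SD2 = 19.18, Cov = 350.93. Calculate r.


r = cov(X,Y) / (SD_X * SD_Y)
r = 350.93 / (18.51 * 19.18)
r = 350.93 / 355.0218
r = 0.9885

0.9885


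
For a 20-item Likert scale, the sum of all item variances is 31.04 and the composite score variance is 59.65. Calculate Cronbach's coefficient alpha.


alpha = (k/(k-1)) * (1 - sum(si^2)/s_total^2)
= (20/19) * (1 - 31.04/59.65)
alpha = 0.5049

0.5049


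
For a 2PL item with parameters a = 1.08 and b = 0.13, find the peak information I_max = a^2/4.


For 2PL, max info at theta = b = 0.13
I_max = a^2 / 4 = 1.08^2 / 4
= 1.1664 / 4
I_max = 0.2916

0.2916


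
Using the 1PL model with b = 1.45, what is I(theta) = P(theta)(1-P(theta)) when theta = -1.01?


P = 1/(1+exp(-(-1.01-1.45))) = 0.0787
I = P*(1-P) = 0.0787 * 0.9213
I = 0.0725

0.0725


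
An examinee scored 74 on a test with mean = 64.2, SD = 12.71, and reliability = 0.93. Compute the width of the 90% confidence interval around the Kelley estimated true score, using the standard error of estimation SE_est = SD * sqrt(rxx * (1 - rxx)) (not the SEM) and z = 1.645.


True score estimate = 0.93*74 + 0.07*64.2 = 73.314
SE_est = SD * sqrt(rxx * (1 - rxx)) = 12.71 * sqrt(0.93 * 0.07) = 12.71 * sqrt(0.0651) = 3.242919
CI = T_est +/- z * SE_est, so width = 2 * z * SE_est = 2 * 1.645 * 3.242919
Width = 10.6692

10.6692


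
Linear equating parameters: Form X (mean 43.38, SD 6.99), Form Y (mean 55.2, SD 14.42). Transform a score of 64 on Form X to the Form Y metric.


slope = SD_Y / SD_X = 14.42 / 6.99 ~ 2.0629
intercept = mean_Y - slope * mean_X = 55.2 - (14.42 / 6.99) * 43.38 ~ -34.2906
Y = slope * X + intercept. To avoid rounding drift from the rounded slope/intercept, evaluate the equivalent form Y = mean_Y + SD_Y * (X - mean_X) / SD_X at full precision:
Y = 55.2 + 14.42 * (64 - 43.38) / 6.99
Y = 55.2 + 14.42 * 20.62 / 6.99
Y = 55.2 + 297.3404 / 6.99
Y = 55.2 + 42.538
Y = 97.738

97.738


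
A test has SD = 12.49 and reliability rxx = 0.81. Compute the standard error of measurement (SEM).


SEM = SD * sqrt(1 - rxx)
SEM = 12.49 * sqrt(1 - 0.81)
SEM = 12.49 * sqrt(0.19) = 12.49 * 0.43589
SEM = 5.4443

5.4443


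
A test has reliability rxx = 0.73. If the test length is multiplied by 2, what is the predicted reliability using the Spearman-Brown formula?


r_new = (n * rxx) / (1 + (n-1) * rxx)
r_new = (2 * 0.73) / (1 + 1 * 0.73)
r_new = 1.46 / 1.73
r_new = 0.8439

0.8439


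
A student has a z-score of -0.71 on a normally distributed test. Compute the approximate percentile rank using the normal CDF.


CDF(z) = 0.5 * (1 + erf(z/sqrt(2)))
erf(-0.502) = -0.5223
CDF = 0.2389
Percentile rank = 0.2389 * 100 = 23.89

23.89


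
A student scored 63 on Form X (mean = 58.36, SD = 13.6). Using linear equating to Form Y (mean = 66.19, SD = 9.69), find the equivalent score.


slope = SD_Y / SD_X = 9.69 / 13.6 ~ 0.7125
intercept = mean_Y - slope * mean_X = 66.19 - (9.69 / 13.6) * 58.36 ~ 24.6085
Y = slope * X + intercept. To avoid rounding drift from the rounded slope/intercept, evaluate the equivalent form Y = mean_Y + SD_Y * (X - mean_X) / SD_X at full precision:
Y = 66.19 + 9.69 * (63 - 58.36) / 13.6
Y = 66.19 + 9.69 * 4.64 / 13.6
Y = 66.19 + 44.9616 / 13.6
Y = 66.19 + 3.306
Y = 69.496

69.496


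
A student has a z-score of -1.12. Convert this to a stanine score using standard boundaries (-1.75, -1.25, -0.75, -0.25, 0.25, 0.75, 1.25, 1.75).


Stanine boundaries: [-1.75, -1.25, -0.75, -0.25, 0.25, 0.75, 1.25, 1.75]
z = -1.12
Check each boundary:
  z >= -1.75 -> could be stanine 2
  z >= -1.25 -> could be stanine 3
  z < -0.75
  z < -0.25
  z < 0.25
  z < 0.75
  z < 1.25
  z < 1.75
Highest qualifying boundary gives stanine = 3

3


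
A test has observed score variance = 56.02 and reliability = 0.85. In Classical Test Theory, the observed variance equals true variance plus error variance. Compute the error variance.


var_true = rxx * var_obs = 0.85 * 56.02 = 47.617
var_error = var_obs - var_true
var_error = 56.02 - 47.617
var_error = 8.403

8.403


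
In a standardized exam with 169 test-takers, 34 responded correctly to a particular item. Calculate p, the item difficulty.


Item difficulty p = number correct / total examinees
p = 34 / 169
p = 0.2012

0.2012


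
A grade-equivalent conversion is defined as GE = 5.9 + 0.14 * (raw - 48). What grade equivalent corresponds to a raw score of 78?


raw - median = 78 - 48 = 30
slope * diff = 0.14 * 30 = 4.2
GE = 5.9 + 4.2
GE = 10.1

10.1


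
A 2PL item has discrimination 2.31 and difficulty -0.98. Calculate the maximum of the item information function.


For 2PL, max info at theta = b = -0.98
I_max = a^2 / 4 = 2.31^2 / 4
= 5.3361 / 4
I_max = 1.334

1.334


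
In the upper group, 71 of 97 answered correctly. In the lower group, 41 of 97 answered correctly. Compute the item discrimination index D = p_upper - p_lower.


p_upper = 71/97 = 0.732
p_lower = 41/97 = 0.4227
D = 0.732 - 0.4227 = 0.3093

0.3093


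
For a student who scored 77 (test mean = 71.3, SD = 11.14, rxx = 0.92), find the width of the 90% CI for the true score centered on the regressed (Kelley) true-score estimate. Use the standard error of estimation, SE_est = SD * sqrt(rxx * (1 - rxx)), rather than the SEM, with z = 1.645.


True score estimate = 0.92*77 + 0.08*71.3 = 76.544
SE_est = SD * sqrt(rxx * (1 - rxx)) = 11.14 * sqrt(0.92 * 0.08) = 11.14 * sqrt(0.0736) = 3.022206
CI = T_est +/- z * SE_est, so width = 2 * z * SE_est = 2 * 1.645 * 3.022206
Width = 9.9431

9.9431


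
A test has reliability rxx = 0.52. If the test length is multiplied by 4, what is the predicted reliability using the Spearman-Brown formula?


r_new = (n * rxx) / (1 + (n-1) * rxx)
r_new = (4 * 0.52) / (1 + 3 * 0.52)
r_new = 2.08 / 2.56
r_new = 0.8125

0.8125


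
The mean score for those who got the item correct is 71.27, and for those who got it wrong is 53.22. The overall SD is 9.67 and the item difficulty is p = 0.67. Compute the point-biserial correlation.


q = 1 - p = 0.33
rpb = ((M1 - M0) / SD) * sqrt(p * q)
rpb = ((71.27 - 53.22) / 9.67) * sqrt(0.67 * 0.33)
rpb = 0.8777

0.8777


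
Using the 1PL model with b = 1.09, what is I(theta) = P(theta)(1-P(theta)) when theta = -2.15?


P = 1/(1+exp(-(-2.15-1.09))) = 0.0377
I = P*(1-P) = 0.0377 * 0.9623
I = 0.0363

0.0363


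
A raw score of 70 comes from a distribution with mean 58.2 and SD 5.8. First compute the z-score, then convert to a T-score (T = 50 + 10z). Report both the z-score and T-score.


z = (X - mean) / SD = (70 - 58.2) / 5.8
z = 11.8 / 5.8
z = 2.0345
T-score = T = 50 + 10z
Carry z at full precision (z = 11.8 / 5.8) into the conversion:
T-score = 50 + 10 * (11.8 / 5.8) = 50 + 118 / 5.8
T-score = 50 + 20.3448
T-score = 70.3448

70.3448


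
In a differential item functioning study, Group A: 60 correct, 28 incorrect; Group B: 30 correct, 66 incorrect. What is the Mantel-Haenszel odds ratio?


Odds_A = 60/28 = 2.1429
Odds_B = 30/66 = 0.4545
OR = Odds_A / Odds_B = 2.1429 / 0.4545
Exactly, OR = (60 * 66) / (28 * 30) = 3960 / 840
OR = 4.7143

4.7143


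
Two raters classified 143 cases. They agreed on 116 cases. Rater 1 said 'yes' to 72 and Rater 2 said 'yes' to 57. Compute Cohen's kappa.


P_o = 116/143 = 0.811189
P_e = (72*57 + 71*86) / 20449 = 0.499291
kappa = (P_o - P_e) / (1 - P_e)
kappa = (0.811189 - 0.499291) / (1 - 0.499291)
kappa = 0.6229

0.6229


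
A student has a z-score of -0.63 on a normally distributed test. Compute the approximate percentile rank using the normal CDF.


CDF(z) = 0.5 * (1 + erf(z/sqrt(2)))
erf(-0.4455) = -0.4713
CDF = 0.2643
Percentile rank = 0.2643 * 100 = 26.43

26.43


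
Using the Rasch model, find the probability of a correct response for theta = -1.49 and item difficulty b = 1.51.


theta - b = -1.49 - 1.51 = -3.0
exp(-(theta - b)) = exp(3.0) = 20.0855
P = 1 / (1 + 20.0855)
P = 0.0474

0.0474


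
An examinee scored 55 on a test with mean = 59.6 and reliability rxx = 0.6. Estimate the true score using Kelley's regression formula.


T_est = rxx * X + (1 - rxx) * mean
T_est = 0.6 * 55 + 0.4 * 59.6
T_est = 33.0 + 23.84
T_est = 56.84

56.84


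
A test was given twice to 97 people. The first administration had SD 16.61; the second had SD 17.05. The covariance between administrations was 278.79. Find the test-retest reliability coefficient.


r = cov(X,Y) / (SD_X * SD_Y)
r = 278.79 / (16.61 * 17.05)
r = 278.79 / 283.2005
r = 0.9844

0.9844


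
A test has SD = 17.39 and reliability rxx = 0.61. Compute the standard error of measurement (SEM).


SEM = SD * sqrt(1 - rxx)
SEM = 17.39 * sqrt(1 - 0.61)
SEM = 17.39 * sqrt(0.39) = 17.39 * 0.6245
SEM = 10.8601

10.8601


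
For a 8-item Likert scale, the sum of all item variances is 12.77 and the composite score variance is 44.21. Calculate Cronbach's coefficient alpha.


alpha = (k/(k-1)) * (1 - sum(si^2)/s_total^2)
= (8/7) * (1 - 12.77/44.21)
alpha = 0.8127

0.8127


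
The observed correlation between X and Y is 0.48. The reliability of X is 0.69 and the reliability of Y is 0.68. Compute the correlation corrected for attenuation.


r_corrected = rxy / sqrt(rxx * ryy)
= 0.48 / sqrt(0.69 * 0.68)
= 0.48 / sqrt(0.4692)
= 0.48 / 0.684982
r_corrected = 0.7007

0.7007


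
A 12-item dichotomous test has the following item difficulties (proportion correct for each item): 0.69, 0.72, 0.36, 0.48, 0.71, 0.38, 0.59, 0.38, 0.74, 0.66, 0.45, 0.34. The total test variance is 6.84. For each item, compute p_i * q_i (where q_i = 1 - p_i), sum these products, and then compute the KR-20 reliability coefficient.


For each item, compute p_i * q_i:
  Item 1: 0.69 * 0.31 = 0.2139
  Item 2: 0.72 * 0.28 = 0.2016
  Item 3: 0.36 * 0.64 = 0.2304
  Item 4: 0.48 * 0.52 = 0.2496
  Item 5: 0.71 * 0.29 = 0.2059
  Item 6: 0.38 * 0.62 = 0.2356
  Item 7: 0.59 * 0.41 = 0.2419
  Item 8: 0.38 * 0.62 = 0.2356
  Item 9: 0.74 * 0.26 = 0.1924
  Item 10: 0.66 * 0.34 = 0.2244
  Item 11: 0.45 * 0.55 = 0.2475
  Item 12: 0.34 * 0.66 = 0.2244
Sum(p_i * q_i) = 0.2139 + 0.2016 + 0.2304 + 0.2496 + 0.2059 + 0.2356 + 0.2419 + 0.2356 + 0.1924 + 0.2244 + 0.2475 + 0.2244 = 2.7032
KR-20 = (k/(k-1)) * (1 - Sum(p_i*q_i) / Var_total)
= (12/11) * (1 - 2.7032/6.84)
= 1.0909 * 0.6048
KR-20 = 0.6598

0.6598


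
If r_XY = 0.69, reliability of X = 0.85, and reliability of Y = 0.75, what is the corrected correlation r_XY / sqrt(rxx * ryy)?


r_corrected = rxy / sqrt(rxx * ryy)
= 0.69 / sqrt(0.85 * 0.75)
= 0.69 / sqrt(0.6375)
= 0.69 / 0.798436
r_corrected = 0.8642

0.8642


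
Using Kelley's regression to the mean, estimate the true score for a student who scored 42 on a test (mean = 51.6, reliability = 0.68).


T_est = rxx * X + (1 - rxx) * mean
T_est = 0.68 * 42 + 0.32 * 51.6
T_est = 28.56 + 16.512
T_est = 45.072

45.072


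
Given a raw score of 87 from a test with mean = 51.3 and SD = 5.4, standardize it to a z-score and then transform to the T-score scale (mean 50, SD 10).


z = (X - mean) / SD = (87 - 51.3) / 5.4
z = 35.7 / 5.4
z = 6.6111
T-score = T = 50 + 10z
Carry z at full precision (z = 35.7 / 5.4) into the conversion:
T-score = 50 + 10 * (35.7 / 5.4) = 50 + 357 / 5.4
T-score = 50 + 66.1111
T-score = 116.1111

116.1111


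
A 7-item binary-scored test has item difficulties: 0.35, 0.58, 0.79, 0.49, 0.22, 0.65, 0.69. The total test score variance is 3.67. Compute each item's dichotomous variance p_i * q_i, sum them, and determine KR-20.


For each item, compute p_i * q_i:
  Item 1: 0.35 * 0.65 = 0.2275
  Item 2: 0.58 * 0.42 = 0.2436
  Item 3: 0.79 * 0.21 = 0.1659
  Item 4: 0.49 * 0.51 = 0.2499
  Item 5: 0.22 * 0.78 = 0.1716
  Item 6: 0.65 * 0.35 = 0.2275
  Item 7: 0.69 * 0.31 = 0.2139
Sum(p_i * q_i) = 0.2275 + 0.2436 + 0.1659 + 0.2499 + 0.1716 + 0.2275 + 0.2139 = 1.4999
KR-20 = (k/(k-1)) * (1 - Sum(p_i*q_i) / Var_total)
= (7/6) * (1 - 1.4999/3.67)
= 1.1667 * 0.5913
KR-20 = 0.6899

0.6899


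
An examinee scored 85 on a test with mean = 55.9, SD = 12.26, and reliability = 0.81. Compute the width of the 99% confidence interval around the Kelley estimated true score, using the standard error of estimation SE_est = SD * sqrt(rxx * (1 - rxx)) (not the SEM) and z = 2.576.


True score estimate = 0.81*85 + 0.19*55.9 = 79.471
SE_est = SD * sqrt(rxx * (1 - rxx)) = 12.26 * sqrt(0.81 * 0.19) = 12.26 * sqrt(0.1539) = 4.809609
CI = T_est +/- z * SE_est, so width = 2 * z * SE_est = 2 * 2.576 * 4.809609
Width = 24.7791

24.7791


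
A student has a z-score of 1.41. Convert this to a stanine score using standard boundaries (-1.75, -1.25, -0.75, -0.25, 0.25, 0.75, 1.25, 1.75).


Stanine boundaries: [-1.75, -1.25, -0.75, -0.25, 0.25, 0.75, 1.25, 1.75]
z = 1.41
Check each boundary:
  z >= -1.75 -> could be stanine 2
  z >= -1.25 -> could be stanine 3
  z >= -0.75 -> could be stanine 4
  z >= -0.25 -> could be stanine 5
  z >= 0.25 -> could be stanine 6
  z >= 0.75 -> could be stanine 7
  z >= 1.25 -> could be stanine 8
  z < 1.75
Highest qualifying boundary gives stanine = 8

8


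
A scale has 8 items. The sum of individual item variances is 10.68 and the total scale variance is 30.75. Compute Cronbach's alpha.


alpha = (k/(k-1)) * (1 - sum(si^2)/s_total^2)
= (8/7) * (1 - 10.68/30.75)
alpha = 0.7459

0.7459


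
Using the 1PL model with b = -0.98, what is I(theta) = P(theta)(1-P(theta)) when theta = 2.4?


P = 1/(1+exp(-(2.4--0.98))) = 0.9671
I = P*(1-P) = 0.9671 * 0.0329
I = 0.0318

0.0318


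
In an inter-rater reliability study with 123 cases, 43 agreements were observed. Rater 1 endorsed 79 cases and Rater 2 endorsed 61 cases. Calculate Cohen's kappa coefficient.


P_o = 43/123 = 0.349593
P_e = (79*61 + 44*62) / 15129 = 0.498843
kappa = (P_o - P_e) / (1 - P_e)
kappa = (0.349593 - 0.498843) / (1 - 0.498843)
kappa = -0.2978

-0.2978


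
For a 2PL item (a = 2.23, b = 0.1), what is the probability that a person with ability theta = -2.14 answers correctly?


a*(theta - b) = 2.23 * (-2.14 - 0.1) = -4.9952
exp(--4.9952) = 147.7025
P = 1 / (1 + 147.7025)
P = 0.0067

0.0067


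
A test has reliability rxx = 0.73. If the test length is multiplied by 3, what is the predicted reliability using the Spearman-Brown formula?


r_new = (n * rxx) / (1 + (n-1) * rxx)
r_new = (3 * 0.73) / (1 + 2 * 0.73)
r_new = 2.19 / 2.46
r_new = 0.8902

0.8902


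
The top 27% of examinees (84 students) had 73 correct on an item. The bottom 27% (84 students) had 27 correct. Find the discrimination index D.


p_upper = 73/84 = 0.869
p_lower = 27/84 = 0.3214
D = 0.869 - 0.3214 = 0.5476

0.5476


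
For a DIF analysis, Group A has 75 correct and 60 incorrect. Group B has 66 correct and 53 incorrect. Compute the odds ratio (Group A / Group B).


Odds_A = 75/60 = 1.25
Odds_B = 66/53 = 1.2453
OR = Odds_A / Odds_B = 1.25 / 1.2453
Exactly, OR = (75 * 53) / (60 * 66) = 3975 / 3960
OR = 1.0038

1.0038


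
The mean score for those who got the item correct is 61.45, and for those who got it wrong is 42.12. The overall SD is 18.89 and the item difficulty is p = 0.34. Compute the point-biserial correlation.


q = 1 - p = 0.66
rpb = ((M1 - M0) / SD) * sqrt(p * q)
rpb = ((61.45 - 42.12) / 18.89) * sqrt(0.34 * 0.66)
rpb = 0.4847

0.4847


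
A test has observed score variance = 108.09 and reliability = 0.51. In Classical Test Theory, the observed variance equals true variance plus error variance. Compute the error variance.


var_true = rxx * var_obs = 0.51 * 108.09 = 55.1259
var_error = var_obs - var_true
var_error = 108.09 - 55.1259
var_error = 52.9641

52.9641


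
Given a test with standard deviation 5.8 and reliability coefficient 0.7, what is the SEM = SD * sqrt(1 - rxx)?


SEM = SD * sqrt(1 - rxx)
SEM = 5.8 * sqrt(1 - 0.7)
SEM = 5.8 * sqrt(0.3) = 5.8 * 0.547723
SEM = 3.1768

3.1768


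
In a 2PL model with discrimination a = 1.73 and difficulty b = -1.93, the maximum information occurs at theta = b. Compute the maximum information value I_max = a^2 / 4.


For 2PL, max info at theta = b = -1.93
I_max = a^2 / 4 = 1.73^2 / 4
= 2.9929 / 4
I_max = 0.7482

0.7482


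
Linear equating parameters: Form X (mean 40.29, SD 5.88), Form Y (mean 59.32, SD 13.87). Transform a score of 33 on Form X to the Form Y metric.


slope = SD_Y / SD_X = 13.87 / 5.88 ~ 2.3588
intercept = mean_Y - slope * mean_X = 59.32 - (13.87 / 5.88) * 40.29 ~ -35.7178
Y = slope * X + intercept. To avoid rounding drift from the rounded slope/intercept, evaluate the equivalent form Y = mean_Y + SD_Y * (X - mean_X) / SD_X at full precision:
Y = 59.32 + 13.87 * (33 - 40.29) / 5.88
Y = 59.32 - 13.87 * 7.29 / 5.88
Y = 59.32 - 101.1123 / 5.88
Y = 59.32 - 17.196
Y = 42.124

42.124


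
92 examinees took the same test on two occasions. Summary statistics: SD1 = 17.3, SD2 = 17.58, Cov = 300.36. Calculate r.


r = cov(X,Y) / (SD_X * SD_Y)
r = 300.36 / (17.3 * 17.58)
r = 300.36 / 304.134
r = 0.9876

0.9876


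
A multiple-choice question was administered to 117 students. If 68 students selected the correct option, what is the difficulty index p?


Item difficulty p = number correct / total examinees
p = 68 / 117
p = 0.5812

0.5812


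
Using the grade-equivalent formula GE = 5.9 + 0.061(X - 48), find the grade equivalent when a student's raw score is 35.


raw - median = 35 - 48 = -13
slope * diff = 0.061 * -13 = -0.793
GE = 5.9 + -0.793
GE = 5.107

5.107


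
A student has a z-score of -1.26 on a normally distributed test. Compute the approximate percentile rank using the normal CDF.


CDF(z) = 0.5 * (1 + erf(z/sqrt(2)))
erf(-0.891) = -0.7923
CDF = 0.1038
Percentile rank = 0.1038 * 100 = 10.38

10.38


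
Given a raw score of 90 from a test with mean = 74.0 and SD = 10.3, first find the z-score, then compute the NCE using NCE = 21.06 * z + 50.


z = (X - mean) / SD = (90 - 74.0) / 10.3
z = 16.0 / 10.3
z = 1.5534
NCE = NCE = 21.06z + 50
Carry z at full precision (z = 16.0 / 10.3) into the conversion:
NCE = 21.06 * (16.0 / 10.3) + 50 = 336.96 / 10.3 + 50
NCE = 32.7146 + 50
NCE = 82.7146

82.7146


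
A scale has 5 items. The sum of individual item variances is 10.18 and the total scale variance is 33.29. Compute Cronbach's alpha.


alpha = (k/(k-1)) * (1 - sum(si^2)/s_total^2)
= (5/4) * (1 - 10.18/33.29)
alpha = 0.8678

0.8678


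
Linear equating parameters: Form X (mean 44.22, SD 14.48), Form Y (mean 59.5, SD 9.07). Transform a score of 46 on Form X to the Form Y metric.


slope = SD_Y / SD_X = 9.07 / 14.48 ~ 0.6264
intercept = mean_Y - slope * mean_X = 59.5 - (9.07 / 14.48) * 44.22 ~ 31.8014
Y = slope * X + intercept. To avoid rounding drift from the rounded slope/intercept, evaluate the equivalent form Y = mean_Y + SD_Y * (X - mean_X) / SD_X at full precision:
Y = 59.5 + 9.07 * (46 - 44.22) / 14.48
Y = 59.5 + 9.07 * 1.78 / 14.48
Y = 59.5 + 16.1446 / 14.48
Y = 59.5 + 1.115
Y = 60.615

60.615


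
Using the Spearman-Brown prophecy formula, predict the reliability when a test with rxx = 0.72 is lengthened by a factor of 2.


r_new = (n * rxx) / (1 + (n-1) * rxx)
r_new = (2 * 0.72) / (1 + 1 * 0.72)
r_new = 1.44 / 1.72
r_new = 0.8372

0.8372


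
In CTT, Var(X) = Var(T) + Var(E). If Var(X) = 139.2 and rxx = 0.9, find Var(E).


var_true = rxx * var_obs = 0.9 * 139.2 = 125.28
var_error = var_obs - var_true
var_error = 139.2 - 125.28
var_error = 13.92

13.92


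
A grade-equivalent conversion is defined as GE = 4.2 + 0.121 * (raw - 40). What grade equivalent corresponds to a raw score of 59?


raw - median = 59 - 40 = 19
slope * diff = 0.121 * 19 = 2.299
GE = 4.2 + 2.299
GE = 6.499

6.499


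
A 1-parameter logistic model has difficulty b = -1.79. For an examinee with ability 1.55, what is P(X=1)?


theta - b = 1.55 - -1.79 = 3.34
exp(-(theta - b)) = exp(-3.34) = 0.0354
P = 1 / (1 + 0.0354)
P = 0.9658

0.9658


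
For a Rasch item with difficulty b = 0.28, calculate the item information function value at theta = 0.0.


P = 1/(1+exp(-(0.0-0.28))) = 0.4305
I = P*(1-P) = 0.4305 * 0.5695
I = 0.2452

0.2452


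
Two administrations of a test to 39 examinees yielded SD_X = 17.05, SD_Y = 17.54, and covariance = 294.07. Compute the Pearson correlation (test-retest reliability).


r = cov(X,Y) / (SD_X * SD_Y)
r = 294.07 / (17.05 * 17.54)
r = 294.07 / 299.057
r = 0.9833

0.9833


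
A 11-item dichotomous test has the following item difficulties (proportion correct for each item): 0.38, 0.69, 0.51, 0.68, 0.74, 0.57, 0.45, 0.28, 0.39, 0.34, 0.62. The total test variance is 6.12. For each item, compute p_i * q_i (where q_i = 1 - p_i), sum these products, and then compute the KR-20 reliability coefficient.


For each item, compute p_i * q_i:
  Item 1: 0.38 * 0.62 = 0.2356
  Item 2: 0.69 * 0.31 = 0.2139
  Item 3: 0.51 * 0.49 = 0.2499
  Item 4: 0.68 * 0.32 = 0.2176
  Item 5: 0.74 * 0.26 = 0.1924
  Item 6: 0.57 * 0.43 = 0.2451
  Item 7: 0.45 * 0.55 = 0.2475
  Item 8: 0.28 * 0.72 = 0.2016
  Item 9: 0.39 * 0.61 = 0.2379
  Item 10: 0.34 * 0.66 = 0.2244
  Item 11: 0.62 * 0.38 = 0.2356
Sum(p_i * q_i) = 0.2356 + 0.2139 + 0.2499 + 0.2176 + 0.1924 + 0.2451 + 0.2475 + 0.2016 + 0.2379 + 0.2244 + 0.2356 = 2.5015
KR-20 = (k/(k-1)) * (1 - Sum(p_i*q_i) / Var_total)
= (11/10) * (1 - 2.5015/6.12)
= 1.1 * 0.5913
KR-20 = 0.6504

0.6504


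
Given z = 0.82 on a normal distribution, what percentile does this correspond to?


CDF(z) = 0.5 * (1 + erf(z/sqrt(2)))
erf(0.5798) = 0.5878
CDF = 0.7939
Percentile rank = 0.7939 * 100 = 79.39

79.39
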